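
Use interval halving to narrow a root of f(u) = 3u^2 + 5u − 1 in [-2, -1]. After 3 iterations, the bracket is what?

m = -1.5, f(m) = -1.75 (−); new bracket [-2, -1.5]
m = -1.75, f(m) = -0.5625 (−); new bracket [-2, -1.75]
m = -1.875, f(m) = 0.171875 (+); new bracket [-1.875, -1.75]

[-1.875, -1.75]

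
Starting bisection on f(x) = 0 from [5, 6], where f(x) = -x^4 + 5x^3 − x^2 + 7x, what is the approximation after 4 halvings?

5.0625

midpoint 5.5: f = -74.9375 < 0 → [5, 5.5]
midpoint 5.25: f = -26.988281 < 0 → [5, 5.25]
midpoint 5.125: f = -7.217041 < 0 → [5, 5.125]
midpoint 5.0625: f = 1.6994 > 0 → [5.0625, 5.125]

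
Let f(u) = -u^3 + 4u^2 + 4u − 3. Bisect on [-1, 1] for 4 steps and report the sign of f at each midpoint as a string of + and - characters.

--++

u = 0 gives f = -3, negative; keep [0, 1]
u = 0.5 gives f = -0.125, negative; keep [0.5, 1]
u = 0.75 gives f = 1.828125, positive; keep [0.5, 0.75]
u = 0.625 gives f = 0.8184, positive; keep [0.5, 0.625]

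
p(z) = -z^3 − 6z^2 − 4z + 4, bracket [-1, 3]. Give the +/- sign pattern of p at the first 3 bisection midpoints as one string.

-++

p(1) = -7 < 0, so the root lies in [-1, 1]
p(0) = 4 > 0, so the root lies in [0, 1]
p(0.5) = 0.375 > 0, so the root lies in [0.5, 1]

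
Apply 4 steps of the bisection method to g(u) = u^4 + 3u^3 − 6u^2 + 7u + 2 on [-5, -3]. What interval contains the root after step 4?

[-4.625, -4.5]

g(-4) = -58 < 0, so the root lies in [-5, -4]
g(-4.5) = -14.3125 < 0, so the root lies in [-5, -4.5]
g(-4.75) = 20.925781 > 0, so the root lies in [-4.75, -4.5]
g(-4.625) = 2.0452 > 0, so the root lies in [-4.625, -4.5]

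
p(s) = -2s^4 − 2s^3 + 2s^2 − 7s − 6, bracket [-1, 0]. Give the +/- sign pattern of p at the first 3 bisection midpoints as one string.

p(-0.5) = -1.875 < 0, so the root lies in [-1, -0.5]
p(-0.75) = 0.585938 > 0, so the root lies in [-0.75, -0.5]
p(-0.625) = -0.660645 < 0, so the root lies in [-0.75, -0.625]

-+-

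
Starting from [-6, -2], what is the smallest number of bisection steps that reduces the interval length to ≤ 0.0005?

Width after n steps is 4/2^n. Need 2^n ≥ 4/0.0005 = 8000.
2^12 = 4096 < 8000 ≤ 2^13 = 8192, so n = 13.

13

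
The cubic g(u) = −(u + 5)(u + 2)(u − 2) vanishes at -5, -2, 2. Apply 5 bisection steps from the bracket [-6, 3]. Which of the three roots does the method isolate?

g(-1.5) = 6.125 > 0, so the root lies in [-1.5, 3]
g(0.75) = 19.765625 > 0, so the root lies in [0.75, 3]
g(1.875) = 3.330078 > 0, so the root lies in [1.875, 3]
g(2.4375) = -14.4392 < 0, so the root lies in [1.875, 2.4375]
g(2.15625) = -4.6474 < 0, so the root lies in [1.875, 2.15625]

2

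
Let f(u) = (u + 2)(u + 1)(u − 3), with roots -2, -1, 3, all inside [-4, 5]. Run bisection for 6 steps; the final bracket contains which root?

3

m = 0.5, f(m) = -9.375 (−); new bracket [0.5, 5]
m = 2.75, f(m) = -4.453125 (−); new bracket [2.75, 5]
m = 3.875, f(m) = 25.060547 (+); new bracket [2.75, 3.875]
m = 3.3125, f(m) = 7.1594 (+); new bracket [2.75, 3.3125]
m = 3.03125, f(m) = 0.6338 (+); new bracket [2.75, 3.03125]
m = 2.890625, f(m) = -2.0811 (−); new bracket [2.890625, 3.03125]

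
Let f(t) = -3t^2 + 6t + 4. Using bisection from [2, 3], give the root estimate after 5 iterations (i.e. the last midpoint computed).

2.53125

m = 2.5, f(m) = 0.25 (+); new bracket [2.5, 3]
m = 2.75, f(m) = -2.1875 (−); new bracket [2.5, 2.75]
m = 2.625, f(m) = -0.921875 (−); new bracket [2.5, 2.625]
m = 2.5625, f(m) = -0.3242 (−); new bracket [2.5, 2.5625]
m = 2.53125, f(m) = -0.0342 (−); new bracket [2.5, 2.53125]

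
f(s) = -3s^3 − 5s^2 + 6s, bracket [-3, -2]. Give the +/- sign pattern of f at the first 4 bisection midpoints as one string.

midpoint -2.5: f = 0.625 > 0 → [-2.5, -2]
midpoint -2.25: f = -4.640625 < 0 → [-2.5, -2.25]
midpoint -2.375: f = -2.263672 < 0 → [-2.5, -2.375]
midpoint -2.4375: f = -0.8855 < 0 → [-2.5, -2.4375]

+---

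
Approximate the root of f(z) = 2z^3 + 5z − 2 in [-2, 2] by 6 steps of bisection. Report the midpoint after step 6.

midpoint 0: f = -2 < 0 → [0, 2]
midpoint 1: f = 5 > 0 → [0, 1]
midpoint 0.5: f = 0.75 > 0 → [0, 0.5]
midpoint 0.25: f = -0.7188 < 0 → [0.25, 0.5]
midpoint 0.375: f = -0.0195 < 0 → [0.375, 0.5]
midpoint 0.4375: f = 0.355 > 0 → [0.375, 0.4375]

0.4375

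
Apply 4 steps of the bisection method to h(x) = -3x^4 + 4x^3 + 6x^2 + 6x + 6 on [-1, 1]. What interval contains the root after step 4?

x = 0 gives h = 6, positive; keep [-1, 0]
x = -0.5 gives h = 3.8125, positive; keep [-1, -0.5]
x = -0.75 gives h = 2.238281, positive; keep [-1, -0.75]
x = -0.875 gives h = 0.9055, positive; keep [-1, -0.875]

[-1, -0.875]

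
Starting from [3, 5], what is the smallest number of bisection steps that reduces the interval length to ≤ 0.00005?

16

Width after n steps is 2/2^n. Need 2^n ≥ 2/0.00005 = 40000.
2^15 = 32768 < 40000 ≤ 2^16 = 65536, so n = 16.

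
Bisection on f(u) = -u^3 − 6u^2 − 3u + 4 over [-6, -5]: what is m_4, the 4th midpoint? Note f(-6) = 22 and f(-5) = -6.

f(-5.5) = 5.375 > 0, so the root lies in [-5.5, -5]
f(-5.25) = -0.921875 < 0, so the root lies in [-5.5, -5.25]
f(-5.375) = 2.068359 > 0, so the root lies in [-5.375, -5.25]
f(-5.3125) = 0.5344 > 0, so the root lies in [-5.3125, -5.25]

-5.3125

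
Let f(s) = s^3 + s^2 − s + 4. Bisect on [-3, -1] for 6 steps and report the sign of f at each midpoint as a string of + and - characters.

midpoint -2: f = 2 > 0 → [-3, -2]
midpoint -2.5: f = -2.875 < 0 → [-2.5, -2]
midpoint -2.25: f = -0.078125 < 0 → [-2.25, -2]
midpoint -2.125: f = 1.0449 > 0 → [-2.25, -2.125]
midpoint -2.1875: f = 0.5051 > 0 → [-2.25, -2.1875]
midpoint -2.21875: f = 0.219 > 0 → [-2.25, -2.21875]

+--+++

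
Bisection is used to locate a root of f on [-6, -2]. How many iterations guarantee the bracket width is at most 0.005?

Width after n steps is 4/2^n. Need 2^n ≥ 4/0.005 = 800.
2^9 = 512 < 800 ≤ 2^10 = 1024, so n = 10.

10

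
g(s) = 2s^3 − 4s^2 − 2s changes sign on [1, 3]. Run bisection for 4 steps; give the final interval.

m = 2, g(m) = -4 (−); new bracket [2, 3]
m = 2.5, g(m) = 1.25 (+); new bracket [2, 2.5]
m = 2.25, g(m) = -1.96875 (−); new bracket [2.25, 2.5]
m = 2.375, g(m) = -0.5195 (−); new bracket [2.375, 2.5]

[2.375, 2.5]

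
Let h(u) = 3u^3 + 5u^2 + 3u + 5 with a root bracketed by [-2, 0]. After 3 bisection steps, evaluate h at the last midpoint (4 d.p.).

h(-1) = 4 > 0, so the root lies in [-2, -1]
h(-1.5) = 1.625 > 0, so the root lies in [-2, -1.5]
h(-1.75) = -1.015625 < 0, so the root lies in [-1.75, -1.5]

-1.0156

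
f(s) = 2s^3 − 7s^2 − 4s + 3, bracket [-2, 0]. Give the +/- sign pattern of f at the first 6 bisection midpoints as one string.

m = -1, f(m) = -2 (−); new bracket [-1, 0]
m = -0.5, f(m) = 3 (+); new bracket [-1, -0.5]
m = -0.75, f(m) = 1.21875 (+); new bracket [-1, -0.75]
m = -0.875, f(m) = -0.1992 (−); new bracket [-0.875, -0.75]
m = -0.8125, f(m) = 0.5562 (+); new bracket [-0.875, -0.8125]
m = -0.84375, f(m) = 0.1902 (+); new bracket [-0.875, -0.84375]

-++-++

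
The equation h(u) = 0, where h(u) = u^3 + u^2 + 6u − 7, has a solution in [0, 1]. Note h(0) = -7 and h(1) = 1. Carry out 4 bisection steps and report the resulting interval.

[0.875, 0.9375]

m = 0.5, h(m) = -3.625 (−); new bracket [0.5, 1]
m = 0.75, h(m) = -1.515625 (−); new bracket [0.75, 1]
m = 0.875, h(m) = -0.314453 (−); new bracket [0.875, 1]
m = 0.9375, h(m) = 0.3279 (+); new bracket [0.875, 0.9375]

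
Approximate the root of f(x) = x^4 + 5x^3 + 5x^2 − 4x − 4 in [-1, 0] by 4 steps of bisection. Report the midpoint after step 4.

midpoint -0.5: f = -1.3125 < 0 → [-1, -0.5]
midpoint -0.75: f = 0.019531 > 0 → [-0.75, -0.5]
midpoint -0.625: f = -0.61499 < 0 → [-0.75, -0.625]
midpoint -0.6875: f = -0.2881 < 0 → [-0.75, -0.6875]

-0.6875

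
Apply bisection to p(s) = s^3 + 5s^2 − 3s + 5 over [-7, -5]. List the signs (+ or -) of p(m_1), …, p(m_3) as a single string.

-+-

s = -6 gives p = -13, negative; keep [-6, -5]
s = -5.5 gives p = 6.375, positive; keep [-6, -5.5]
s = -5.75 gives p = -2.546875, negative; keep [-5.75, -5.5]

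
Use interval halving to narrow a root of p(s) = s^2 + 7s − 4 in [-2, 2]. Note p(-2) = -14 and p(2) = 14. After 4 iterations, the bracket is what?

[0.5, 0.75]

m = 0, p(m) = -4 (−); new bracket [0, 2]
m = 1, p(m) = 4 (+); new bracket [0, 1]
m = 0.5, p(m) = -0.25 (−); new bracket [0.5, 1]
m = 0.75, p(m) = 1.8125 (+); new bracket [0.5, 0.75]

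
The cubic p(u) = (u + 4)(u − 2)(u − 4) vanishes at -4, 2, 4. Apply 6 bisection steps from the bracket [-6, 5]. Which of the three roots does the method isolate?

p(-0.5) = 39.375 > 0, so the root lies in [-6, -0.5]
p(-3.25) = 28.546875 > 0, so the root lies in [-6, -3.25]
p(-4.625) = -35.712891 < 0, so the root lies in [-4.625, -3.25]
p(-3.9375) = 2.9456 > 0, so the root lies in [-4.625, -3.9375]
p(-4.28125) = -14.6297 < 0, so the root lies in [-4.28125, -3.9375]
p(-4.109375) = -5.4188 < 0, so the root lies in [-4.109375, -3.9375]

-4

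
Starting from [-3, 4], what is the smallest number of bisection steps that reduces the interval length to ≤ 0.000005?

21

Width after n steps is 7/2^n. Need 2^n ≥ 7/0.000005 = 1400000.
2^20 = 1048576 < 1400000 ≤ 2^21 = 2097152, so n = 21.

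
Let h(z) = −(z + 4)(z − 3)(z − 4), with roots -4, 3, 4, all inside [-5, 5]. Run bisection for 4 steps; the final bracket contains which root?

-4

z = 0 gives h = -48, negative; keep [-5, 0]
z = -2.5 gives h = -53.625, negative; keep [-5, -2.5]
z = -3.75 gives h = -13.078125, negative; keep [-5, -3.75]
z = -4.375 gives h = 23.1621, positive; keep [-4.375, -3.75]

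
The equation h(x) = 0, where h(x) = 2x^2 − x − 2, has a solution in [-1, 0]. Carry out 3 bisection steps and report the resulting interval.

[-0.875, -0.75]

h(-0.5) = -1 < 0, so the root lies in [-1, -0.5]
h(-0.75) = -0.125 < 0, so the root lies in [-1, -0.75]
h(-0.875) = 0.40625 > 0, so the root lies in [-0.875, -0.75]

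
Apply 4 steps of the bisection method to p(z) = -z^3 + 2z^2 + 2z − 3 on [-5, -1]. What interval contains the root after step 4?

midpoint -3: p = 36 > 0 → [-3, -1]
midpoint -2: p = 9 > 0 → [-2, -1]
midpoint -1.5: p = 1.875 > 0 → [-1.5, -1]
midpoint -1.25: p = -0.4219 < 0 → [-1.5, -1.25]

[-1.5, -1.25]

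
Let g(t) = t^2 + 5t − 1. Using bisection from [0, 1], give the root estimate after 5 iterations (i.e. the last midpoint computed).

0.21875

m = 0.5, g(m) = 1.75 (+); new bracket [0, 0.5]
m = 0.25, g(m) = 0.3125 (+); new bracket [0, 0.25]
m = 0.125, g(m) = -0.359375 (−); new bracket [0.125, 0.25]
m = 0.1875, g(m) = -0.0273 (−); new bracket [0.1875, 0.25]
m = 0.21875, g(m) = 0.1416 (+); new bracket [0.1875, 0.21875]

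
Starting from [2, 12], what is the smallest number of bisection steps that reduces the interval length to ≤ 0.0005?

15

Width after n steps is 10/2^n. Need 2^n ≥ 10/0.0005 = 20000.
2^14 = 16384 < 20000 ≤ 2^15 = 32768, so n = 15.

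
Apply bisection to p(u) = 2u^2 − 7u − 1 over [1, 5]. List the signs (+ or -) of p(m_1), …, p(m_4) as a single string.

midpoint 3: p = -4 < 0 → [3, 5]
midpoint 4: p = 3 > 0 → [3, 4]
midpoint 3.5: p = -1 < 0 → [3.5, 4]
midpoint 3.75: p = 0.875 > 0 → [3.5, 3.75]

-+-+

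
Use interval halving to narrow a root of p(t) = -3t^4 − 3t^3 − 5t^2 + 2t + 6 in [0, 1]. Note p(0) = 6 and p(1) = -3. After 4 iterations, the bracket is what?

t = 0.5 gives p = 5.1875, positive; keep [0.5, 1]
t = 0.75 gives p = 2.472656, positive; keep [0.75, 1]
t = 0.875 gives p = 0.153564, positive; keep [0.875, 1]
t = 0.9375 gives p = -1.3089, negative; keep [0.875, 0.9375]

[0.875, 0.9375]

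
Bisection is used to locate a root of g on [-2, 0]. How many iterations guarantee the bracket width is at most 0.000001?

21

Width after n steps is 2/2^n. Need 2^n ≥ 2/0.000001 = 2000000.
2^20 = 1048576 < 2000000 ≤ 2^21 = 2097152, so n = 21.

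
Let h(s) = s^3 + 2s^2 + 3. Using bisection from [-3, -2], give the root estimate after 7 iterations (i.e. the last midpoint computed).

s = -2.5 gives h = -0.125, negative; keep [-2.5, -2]
s = -2.25 gives h = 1.734375, positive; keep [-2.5, -2.25]
s = -2.375 gives h = 0.884766, positive; keep [-2.5, -2.375]
s = -2.4375 gives h = 0.4006, positive; keep [-2.5, -2.4375]
s = -2.46875 gives h = 0.1431, positive; keep [-2.5, -2.46875]
s = -2.484375 gives h = 0.0104, positive; keep [-2.5, -2.484375]
s = -2.4921875 gives h = -0.057, negative; keep [-2.4921875, -2.484375]

-2.4921875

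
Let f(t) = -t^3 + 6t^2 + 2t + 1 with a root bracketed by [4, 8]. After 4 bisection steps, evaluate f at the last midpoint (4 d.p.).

f(6) = 13 > 0, so the root lies in [6, 8]
f(7) = -34 < 0, so the root lies in [6, 7]
f(6.5) = -7.125 < 0, so the root lies in [6, 6.5]
f(6.25) = 3.7344 > 0, so the root lies in [6.25, 6.5]

3.7344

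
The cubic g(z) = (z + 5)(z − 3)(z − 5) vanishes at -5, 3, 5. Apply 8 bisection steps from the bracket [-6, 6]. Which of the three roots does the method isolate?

g(0) = 75 > 0, so the root lies in [-6, 0]
g(-3) = 96 > 0, so the root lies in [-6, -3]
g(-4.5) = 35.625 > 0, so the root lies in [-6, -4.5]
g(-5.25) = -21.1406 < 0, so the root lies in [-5.25, -4.5]
g(-4.875) = 9.7207 > 0, so the root lies in [-5.25, -4.875]
g(-5.0625) = -5.0706 < 0, so the root lies in [-5.0625, -4.875]
g(-4.96875) = 2.4825 > 0, so the root lies in [-5.0625, -4.96875]
g(-5.015625) = -1.2544 < 0, so the root lies in [-5.015625, -4.96875]

-5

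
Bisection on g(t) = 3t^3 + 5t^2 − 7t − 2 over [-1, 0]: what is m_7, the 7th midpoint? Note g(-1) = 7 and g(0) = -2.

-0.2421875

m = -0.5, g(m) = 2.375 (+); new bracket [-0.5, 0]
m = -0.25, g(m) = 0.015625 (+); new bracket [-0.25, 0]
m = -0.125, g(m) = -1.052734 (−); new bracket [-0.25, -0.125]
m = -0.1875, g(m) = -0.5315 (−); new bracket [-0.25, -0.1875]
m = -0.21875, g(m) = -0.2609 (−); new bracket [-0.25, -0.21875]
m = -0.234375, g(m) = -0.1233 (−); new bracket [-0.25, -0.234375]
m = -0.2421875, g(m) = -0.054 (−); new bracket [-0.25, -0.2421875]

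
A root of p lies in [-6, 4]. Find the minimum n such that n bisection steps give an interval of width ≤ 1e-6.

24

Width after n steps is 10/2^n. Need 2^n ≥ 10/1e-6 = 10000000.
2^23 = 8388608 < 10000000 ≤ 2^24 = 16777216, so n = 24.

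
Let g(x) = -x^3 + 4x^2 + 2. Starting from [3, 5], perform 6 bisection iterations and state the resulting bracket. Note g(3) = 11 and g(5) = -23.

[4.09375, 4.125]

m = 4, g(m) = 2 (+); new bracket [4, 5]
m = 4.5, g(m) = -8.125 (−); new bracket [4, 4.5]
m = 4.25, g(m) = -2.515625 (−); new bracket [4, 4.25]
m = 4.125, g(m) = -0.127 (−); new bracket [4, 4.125]
m = 4.0625, g(m) = 0.9685 (+); new bracket [4.0625, 4.125]
m = 4.09375, g(m) = 0.4289 (+); new bracket [4.09375, 4.125]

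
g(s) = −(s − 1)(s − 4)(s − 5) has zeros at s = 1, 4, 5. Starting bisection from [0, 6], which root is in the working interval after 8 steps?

1

s = 3 gives g = -4, negative; keep [0, 3]
s = 1.5 gives g = -4.375, negative; keep [0, 1.5]
s = 0.75 gives g = 3.453125, positive; keep [0.75, 1.5]
s = 1.125 gives g = -1.3926, negative; keep [0.75, 1.125]
s = 0.9375 gives g = 0.7776, positive; keep [0.9375, 1.125]
s = 1.03125 gives g = -0.3682, negative; keep [0.9375, 1.03125]
s = 0.984375 gives g = 0.1892, positive; keep [0.984375, 1.03125]
s = 1.0078125 gives g = -0.0933, negative; keep [0.984375, 1.0078125]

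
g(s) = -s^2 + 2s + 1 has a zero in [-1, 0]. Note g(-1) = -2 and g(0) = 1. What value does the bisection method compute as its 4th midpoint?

s = -0.5 gives g = -0.25, negative; keep [-0.5, 0]
s = -0.25 gives g = 0.4375, positive; keep [-0.5, -0.25]
s = -0.375 gives g = 0.109375, positive; keep [-0.5, -0.375]
s = -0.4375 gives g = -0.0664, negative; keep [-0.4375, -0.375]

-0.4375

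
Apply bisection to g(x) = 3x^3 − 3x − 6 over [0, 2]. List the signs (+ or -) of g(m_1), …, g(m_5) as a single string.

m = 1, g(m) = -6 (−); new bracket [1, 2]
m = 1.5, g(m) = -0.375 (−); new bracket [1.5, 2]
m = 1.75, g(m) = 4.828125 (+); new bracket [1.5, 1.75]
m = 1.625, g(m) = 1.998 (+); new bracket [1.5, 1.625]
m = 1.5625, g(m) = 0.7566 (+); new bracket [1.5, 1.5625]

--+++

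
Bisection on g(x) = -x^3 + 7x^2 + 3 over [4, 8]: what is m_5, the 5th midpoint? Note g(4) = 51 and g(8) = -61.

x = 6 gives g = 39, positive; keep [6, 8]
x = 7 gives g = 3, positive; keep [7, 8]
x = 7.5 gives g = -25.125, negative; keep [7, 7.5]
x = 7.25 gives g = -10.1406, negative; keep [7, 7.25]
x = 7.125 gives g = -3.3457, negative; keep [7, 7.125]

7.125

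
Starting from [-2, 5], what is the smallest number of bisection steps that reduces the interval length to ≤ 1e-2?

10

Width after n steps is 7/2^n. Need 2^n ≥ 7/1e-2 = 700.
2^9 = 512 < 700 ≤ 2^10 = 1024, so n = 10.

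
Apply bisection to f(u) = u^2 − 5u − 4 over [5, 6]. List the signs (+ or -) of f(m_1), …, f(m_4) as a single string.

m = 5.5, f(m) = -1.25 (−); new bracket [5.5, 6]
m = 5.75, f(m) = 0.3125 (+); new bracket [5.5, 5.75]
m = 5.625, f(m) = -0.484375 (−); new bracket [5.625, 5.75]
m = 5.6875, f(m) = -0.0898 (−); new bracket [5.6875, 5.75]

-+--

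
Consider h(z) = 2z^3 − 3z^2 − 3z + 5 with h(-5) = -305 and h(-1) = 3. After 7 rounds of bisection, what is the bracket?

[-1.28125, -1.25]

h(-3) = -67 < 0, so the root lies in [-3, -1]
h(-2) = -17 < 0, so the root lies in [-2, -1]
h(-1.5) = -4 < 0, so the root lies in [-1.5, -1]
h(-1.25) = 0.1562 > 0, so the root lies in [-1.5, -1.25]
h(-1.375) = -1.7461 < 0, so the root lies in [-1.375, -1.25]
h(-1.3125) = -0.7524 < 0, so the root lies in [-1.3125, -1.25]
h(-1.28125) = -0.2877 < 0, so the root lies in [-1.28125, -1.25]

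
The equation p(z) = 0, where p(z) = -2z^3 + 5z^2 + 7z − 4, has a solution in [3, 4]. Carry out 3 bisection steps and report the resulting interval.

z = 3.5 gives p = -4, negative; keep [3, 3.5]
z = 3.25 gives p = 2.90625, positive; keep [3.25, 3.5]
z = 3.375 gives p = -0.308594, negative; keep [3.25, 3.375]

[3.25, 3.375]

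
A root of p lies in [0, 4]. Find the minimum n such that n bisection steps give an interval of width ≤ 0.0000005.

23

Width after n steps is 4/2^n. Need 2^n ≥ 4/0.0000005 = 8000000.
2^22 = 4194304 < 8000000 ≤ 2^23 = 8388608, so n = 23.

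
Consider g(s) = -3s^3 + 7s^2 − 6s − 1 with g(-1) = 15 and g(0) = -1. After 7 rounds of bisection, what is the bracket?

s = -0.5 gives g = 4.125, positive; keep [-0.5, 0]
s = -0.25 gives g = 0.984375, positive; keep [-0.25, 0]
s = -0.125 gives g = -0.134766, negative; keep [-0.25, -0.125]
s = -0.1875 gives g = 0.3909, positive; keep [-0.1875, -0.125]
s = -0.15625 gives g = 0.1198, positive; keep [-0.15625, -0.125]
s = -0.140625 gives g = -0.0095, negative; keep [-0.15625, -0.140625]
s = -0.1484375 gives g = 0.0547, positive; keep [-0.1484375, -0.140625]

[-0.1484375, -0.140625]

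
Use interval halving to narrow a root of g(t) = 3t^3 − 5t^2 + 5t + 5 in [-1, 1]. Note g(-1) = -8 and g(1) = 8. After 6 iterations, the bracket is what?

m = 0, g(m) = 5 (+); new bracket [-1, 0]
m = -0.5, g(m) = 0.875 (+); new bracket [-1, -0.5]
m = -0.75, g(m) = -2.828125 (−); new bracket [-0.75, -0.5]
m = -0.625, g(m) = -0.8105 (−); new bracket [-0.625, -0.5]
m = -0.5625, g(m) = 0.0715 (+); new bracket [-0.625, -0.5625]
m = -0.59375, g(m) = -0.3594 (−); new bracket [-0.59375, -0.5625]

[-0.59375, -0.5625]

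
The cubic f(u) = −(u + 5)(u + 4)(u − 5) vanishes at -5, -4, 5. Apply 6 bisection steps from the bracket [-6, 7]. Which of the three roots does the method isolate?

5

midpoint 0.5: f = 111.375 > 0 → [0.5, 7]
midpoint 3.75: f = 84.765625 > 0 → [3.75, 7]
midpoint 5.375: f = -36.474609 < 0 → [3.75, 5.375]
midpoint 4.5625: f = 35.822 > 0 → [4.5625, 5.375]
midpoint 4.96875: f = 2.794 > 0 → [4.96875, 5.375]
midpoint 5.171875: f = -16.0351 < 0 → [4.96875, 5.171875]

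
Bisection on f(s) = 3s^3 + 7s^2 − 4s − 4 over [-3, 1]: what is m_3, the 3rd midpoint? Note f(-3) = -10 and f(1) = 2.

-2.5

midpoint -1: f = 4 > 0 → [-3, -1]
midpoint -2: f = 8 > 0 → [-3, -2]
midpoint -2.5: f = 2.875 > 0 → [-3, -2.5]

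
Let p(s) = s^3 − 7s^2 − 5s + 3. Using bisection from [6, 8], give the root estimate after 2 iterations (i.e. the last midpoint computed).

7.5

m = 7, p(m) = -32 (−); new bracket [7, 8]
m = 7.5, p(m) = -6.375 (−); new bracket [7.5, 8]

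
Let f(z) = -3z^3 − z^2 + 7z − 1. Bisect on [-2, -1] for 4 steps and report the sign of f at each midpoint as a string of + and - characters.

m = -1.5, f(m) = -3.625 (−); new bracket [-2, -1.5]
m = -1.75, f(m) = -0.234375 (−); new bracket [-2, -1.75]
m = -1.875, f(m) = 2.134766 (+); new bracket [-1.875, -1.75]
m = -1.8125, f(m) = 0.8904 (+); new bracket [-1.8125, -1.75]

--++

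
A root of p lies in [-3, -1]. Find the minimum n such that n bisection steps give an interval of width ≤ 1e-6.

Width after n steps is 2/2^n. Need 2^n ≥ 2/1e-6 = 2000000.
2^20 = 1048576 < 2000000 ≤ 2^21 = 2097152, so n = 21.

21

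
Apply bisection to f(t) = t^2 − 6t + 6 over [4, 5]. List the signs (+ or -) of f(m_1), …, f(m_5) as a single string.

t = 4.5 gives f = -0.75, negative; keep [4.5, 5]
t = 4.75 gives f = 0.0625, positive; keep [4.5, 4.75]
t = 4.625 gives f = -0.359375, negative; keep [4.625, 4.75]
t = 4.6875 gives f = -0.1523, negative; keep [4.6875, 4.75]
t = 4.71875 gives f = -0.0459, negative; keep [4.71875, 4.75]

-+---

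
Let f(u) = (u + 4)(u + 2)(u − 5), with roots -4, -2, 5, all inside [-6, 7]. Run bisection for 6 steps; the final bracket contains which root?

m = 0.5, f(m) = -50.625 (−); new bracket [0.5, 7]
m = 3.75, f(m) = -55.703125 (−); new bracket [3.75, 7]
m = 5.375, f(m) = 25.927734 (+); new bracket [3.75, 5.375]
m = 4.5625, f(m) = -24.5837 (−); new bracket [4.5625, 5.375]
m = 4.96875, f(m) = -1.9532 (−); new bracket [4.96875, 5.375]
m = 5.171875, f(m) = 11.3059 (+); new bracket [4.96875, 5.171875]

5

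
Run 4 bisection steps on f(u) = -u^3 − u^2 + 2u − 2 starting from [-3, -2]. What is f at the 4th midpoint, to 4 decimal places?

0.3938

m = -2.5, f(m) = 2.375 (+); new bracket [-2.5, -2]
m = -2.25, f(m) = -0.171875 (−); new bracket [-2.5, -2.25]
m = -2.375, f(m) = 1.005859 (+); new bracket [-2.375, -2.25]
m = -2.3125, f(m) = 0.3938 (+); new bracket [-2.3125, -2.25]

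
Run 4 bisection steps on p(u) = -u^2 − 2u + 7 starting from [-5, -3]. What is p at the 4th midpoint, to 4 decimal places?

u = -4 gives p = -1, negative; keep [-4, -3]
u = -3.5 gives p = 1.75, positive; keep [-4, -3.5]
u = -3.75 gives p = 0.4375, positive; keep [-4, -3.75]
u = -3.875 gives p = -0.2656, negative; keep [-3.875, -3.75]

-0.2656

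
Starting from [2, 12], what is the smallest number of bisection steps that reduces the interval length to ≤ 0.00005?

Width after n steps is 10/2^n. Need 2^n ≥ 10/0.00005 = 200000.
2^17 = 131072 < 200000 ≤ 2^18 = 262144, so n = 18.

18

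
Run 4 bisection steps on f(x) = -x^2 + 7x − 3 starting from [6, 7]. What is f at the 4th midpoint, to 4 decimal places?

midpoint 6.5: f = 0.25 > 0 → [6.5, 7]
midpoint 6.75: f = -1.3125 < 0 → [6.5, 6.75]
midpoint 6.625: f = -0.515625 < 0 → [6.5, 6.625]
midpoint 6.5625: f = -0.1289 < 0 → [6.5, 6.5625]

-0.1289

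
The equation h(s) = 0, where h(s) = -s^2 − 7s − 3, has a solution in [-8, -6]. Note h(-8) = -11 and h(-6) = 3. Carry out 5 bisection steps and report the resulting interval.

midpoint -7: h = -3 < 0 → [-7, -6]
midpoint -6.5: h = 0.25 > 0 → [-7, -6.5]
midpoint -6.75: h = -1.3125 < 0 → [-6.75, -6.5]
midpoint -6.625: h = -0.5156 < 0 → [-6.625, -6.5]
midpoint -6.5625: h = -0.1289 < 0 → [-6.5625, -6.5]

[-6.5625, -6.5]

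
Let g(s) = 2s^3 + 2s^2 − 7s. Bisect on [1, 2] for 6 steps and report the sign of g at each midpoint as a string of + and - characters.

m = 1.5, g(m) = 0.75 (+); new bracket [1, 1.5]
m = 1.25, g(m) = -1.71875 (−); new bracket [1.25, 1.5]
m = 1.375, g(m) = -0.644531 (−); new bracket [1.375, 1.5]
m = 1.4375, g(m) = 0.0112 (+); new bracket [1.375, 1.4375]
m = 1.40625, g(m) = -0.3268 (−); new bracket [1.40625, 1.4375]
m = 1.421875, g(m) = -0.1604 (−); new bracket [1.421875, 1.4375]

+--+--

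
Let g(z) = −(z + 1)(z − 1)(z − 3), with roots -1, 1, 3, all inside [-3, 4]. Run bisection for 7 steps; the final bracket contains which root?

z = 0.5 gives g = -1.875, negative; keep [-3, 0.5]
z = -1.25 gives g = 2.390625, positive; keep [-1.25, 0.5]
z = -0.375 gives g = -2.900391, negative; keep [-1.25, -0.375]
z = -0.8125 gives g = -1.2957, negative; keep [-1.25, -0.8125]
z = -1.03125 gives g = 0.2559, positive; keep [-1.03125, -0.8125]
z = -0.921875 gives g = -0.5889, negative; keep [-1.03125, -0.921875]
z = -0.9765625 gives g = -0.1842, negative; keep [-1.03125, -0.9765625]

-1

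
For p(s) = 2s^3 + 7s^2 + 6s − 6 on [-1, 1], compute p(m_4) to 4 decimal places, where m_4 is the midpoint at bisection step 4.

p(0) = -6 < 0, so the root lies in [0, 1]
p(0.5) = -1 < 0, so the root lies in [0.5, 1]
p(0.75) = 3.28125 > 0, so the root lies in [0.5, 0.75]
p(0.625) = 0.9727 > 0, so the root lies in [0.5, 0.625]

0.9727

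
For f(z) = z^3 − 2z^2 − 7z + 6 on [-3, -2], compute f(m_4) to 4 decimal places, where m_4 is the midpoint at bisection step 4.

z = -2.5 gives f = -4.625, negative; keep [-2.5, -2]
z = -2.25 gives f = 0.234375, positive; keep [-2.5, -2.25]
z = -2.375 gives f = -2.052734, negative; keep [-2.375, -2.25]
z = -2.3125 gives f = -0.8743, negative; keep [-2.3125, -2.25]

-0.8743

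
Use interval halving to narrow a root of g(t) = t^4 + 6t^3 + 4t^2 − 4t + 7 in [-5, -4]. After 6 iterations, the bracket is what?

m = -4.5, g(m) = -30.6875 (−); new bracket [-5, -4.5]
m = -4.75, g(m) = -17.714844 (−); new bracket [-5, -4.75]
m = -4.875, g(m) = -8.7771 (−); new bracket [-5, -4.875]
m = -4.9375, g(m) = -3.6284 (−); new bracket [-5, -4.9375]
m = -4.96875, g(m) = -0.8754 (−); new bracket [-5, -4.96875]
m = -4.984375, g(m) = 0.5468 (+); new bracket [-4.984375, -4.96875]

[-4.984375, -4.96875]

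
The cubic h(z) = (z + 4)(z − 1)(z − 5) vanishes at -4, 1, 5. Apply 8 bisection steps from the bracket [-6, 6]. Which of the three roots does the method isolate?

midpoint 0: h = 20 > 0 → [-6, 0]
midpoint -3: h = 32 > 0 → [-6, -3]
midpoint -4.5: h = -26.125 < 0 → [-4.5, -3]
midpoint -3.75: h = 10.3906 > 0 → [-4.5, -3.75]
midpoint -4.125: h = -5.8457 < 0 → [-4.125, -3.75]
midpoint -3.9375: h = 2.7581 > 0 → [-4.125, -3.9375]
midpoint -4.03125: h = -1.42 < 0 → [-4.03125, -3.9375]
midpoint -3.984375: h = 0.6997 > 0 → [-4.03125, -3.984375]

-4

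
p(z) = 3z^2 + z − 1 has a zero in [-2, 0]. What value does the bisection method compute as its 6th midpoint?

midpoint -1: p = 1 > 0 → [-1, 0]
midpoint -0.5: p = -0.75 < 0 → [-1, -0.5]
midpoint -0.75: p = -0.0625 < 0 → [-1, -0.75]
midpoint -0.875: p = 0.4219 > 0 → [-0.875, -0.75]
midpoint -0.8125: p = 0.168 > 0 → [-0.8125, -0.75]
midpoint -0.78125: p = 0.0498 > 0 → [-0.78125, -0.75]

-0.78125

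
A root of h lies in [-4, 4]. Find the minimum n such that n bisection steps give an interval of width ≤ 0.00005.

Width after n steps is 8/2^n. Need 2^n ≥ 8/0.00005 = 160000.
2^17 = 131072 < 160000 ≤ 2^18 = 262144, so n = 18.

18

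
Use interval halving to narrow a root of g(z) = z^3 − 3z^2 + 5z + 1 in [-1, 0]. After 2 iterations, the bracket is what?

g(-0.5) = -2.375 < 0, so the root lies in [-0.5, 0]
g(-0.25) = -0.453125 < 0, so the root lies in [-0.25, 0]

[-0.25, 0]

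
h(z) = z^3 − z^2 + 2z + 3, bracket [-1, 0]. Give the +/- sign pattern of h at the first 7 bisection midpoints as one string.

h(-0.5) = 1.625 > 0, so the root lies in [-1, -0.5]
h(-0.75) = 0.515625 > 0, so the root lies in [-1, -0.75]
h(-0.875) = -0.185547 < 0, so the root lies in [-0.875, -0.75]
h(-0.8125) = 0.1785 > 0, so the root lies in [-0.875, -0.8125]
h(-0.84375) = -0.0001 < 0, so the root lies in [-0.84375, -0.8125]
h(-0.828125) = 0.09 > 0, so the root lies in [-0.84375, -0.828125]
h(-0.8359375) = 0.0452 > 0, so the root lies in [-0.84375, -0.8359375]

++-+-++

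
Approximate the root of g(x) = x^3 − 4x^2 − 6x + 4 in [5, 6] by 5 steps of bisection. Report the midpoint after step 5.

g(5.5) = 16.375 > 0, so the root lies in [5, 5.5]
g(5.25) = 6.953125 > 0, so the root lies in [5, 5.25]
g(5.125) = 2.798828 > 0, so the root lies in [5, 5.125]
g(5.0625) = 0.8557 > 0, so the root lies in [5, 5.0625]
g(5.03125) = -0.083 < 0, so the root lies in [5.03125, 5.0625]

5.03125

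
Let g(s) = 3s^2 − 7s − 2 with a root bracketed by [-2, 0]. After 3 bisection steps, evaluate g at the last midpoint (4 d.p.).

midpoint -1: g = 8 > 0 → [-1, 0]
midpoint -0.5: g = 2.25 > 0 → [-0.5, 0]
midpoint -0.25: g = -0.0625 < 0 → [-0.5, -0.25]

-0.0625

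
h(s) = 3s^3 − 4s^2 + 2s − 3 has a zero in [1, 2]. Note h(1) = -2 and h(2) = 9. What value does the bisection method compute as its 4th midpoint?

m = 1.5, h(m) = 1.125 (+); new bracket [1, 1.5]
m = 1.25, h(m) = -0.890625 (−); new bracket [1.25, 1.5]
m = 1.375, h(m) = -0.013672 (−); new bracket [1.375, 1.5]
m = 1.4375, h(m) = 0.5208 (+); new bracket [1.375, 1.4375]

1.4375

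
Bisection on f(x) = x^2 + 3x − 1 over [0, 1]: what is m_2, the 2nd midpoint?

0.25

f(0.5) = 0.75 > 0, so the root lies in [0, 0.5]
f(0.25) = -0.1875 < 0, so the root lies in [0.25, 0.5]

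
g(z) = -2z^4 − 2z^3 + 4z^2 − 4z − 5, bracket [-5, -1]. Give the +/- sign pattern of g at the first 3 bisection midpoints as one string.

-+-

m = -3, g(m) = -65 (−); new bracket [-3, -1]
m = -2, g(m) = 3 (+); new bracket [-3, -2]
m = -2.5, g(m) = -16.875 (−); new bracket [-2.5, -2]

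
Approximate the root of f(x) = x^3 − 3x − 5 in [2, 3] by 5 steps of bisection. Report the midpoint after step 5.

f(2.5) = 3.125 > 0, so the root lies in [2, 2.5]
f(2.25) = -0.359375 < 0, so the root lies in [2.25, 2.5]
f(2.375) = 1.271484 > 0, so the root lies in [2.25, 2.375]
f(2.3125) = 0.429 > 0, so the root lies in [2.25, 2.3125]
f(2.28125) = 0.0281 > 0, so the root lies in [2.25, 2.28125]

2.28125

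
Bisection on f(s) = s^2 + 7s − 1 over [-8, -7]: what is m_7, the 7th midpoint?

m = -7.5, f(m) = 2.75 (+); new bracket [-7.5, -7]
m = -7.25, f(m) = 0.8125 (+); new bracket [-7.25, -7]
m = -7.125, f(m) = -0.109375 (−); new bracket [-7.25, -7.125]
m = -7.1875, f(m) = 0.3477 (+); new bracket [-7.1875, -7.125]
m = -7.15625, f(m) = 0.1182 (+); new bracket [-7.15625, -7.125]
m = -7.140625, f(m) = 0.0042 (+); new bracket [-7.140625, -7.125]
m = -7.1328125, f(m) = -0.0527 (−); new bracket [-7.140625, -7.1328125]

-7.1328125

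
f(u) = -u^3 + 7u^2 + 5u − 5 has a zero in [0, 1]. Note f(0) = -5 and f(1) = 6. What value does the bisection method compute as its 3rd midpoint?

u = 0.5 gives f = -0.875, negative; keep [0.5, 1]
u = 0.75 gives f = 2.265625, positive; keep [0.5, 0.75]
u = 0.625 gives f = 0.615234, positive; keep [0.5, 0.625]

0.625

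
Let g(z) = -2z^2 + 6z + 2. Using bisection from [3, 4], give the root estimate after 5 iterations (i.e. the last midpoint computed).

z = 3.5 gives g = -1.5, negative; keep [3, 3.5]
z = 3.25 gives g = 0.375, positive; keep [3.25, 3.5]
z = 3.375 gives g = -0.53125, negative; keep [3.25, 3.375]
z = 3.3125 gives g = -0.0703, negative; keep [3.25, 3.3125]
z = 3.28125 gives g = 0.1543, positive; keep [3.28125, 3.3125]

3.28125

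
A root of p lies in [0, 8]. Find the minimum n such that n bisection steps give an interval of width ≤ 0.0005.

14

Width after n steps is 8/2^n. Need 2^n ≥ 8/0.0005 = 16000.
2^13 = 8192 < 16000 ≤ 2^14 = 16384, so n = 14.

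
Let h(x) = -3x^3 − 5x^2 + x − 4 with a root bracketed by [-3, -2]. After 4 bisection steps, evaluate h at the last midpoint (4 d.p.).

h(-2.5) = 9.125 > 0, so the root lies in [-2.5, -2]
h(-2.25) = 2.609375 > 0, so the root lies in [-2.25, -2]
h(-2.125) = 0.083984 > 0, so the root lies in [-2.125, -2]
h(-2.0625) = -1.011 < 0, so the root lies in [-2.125, -2.0625]

-1.0110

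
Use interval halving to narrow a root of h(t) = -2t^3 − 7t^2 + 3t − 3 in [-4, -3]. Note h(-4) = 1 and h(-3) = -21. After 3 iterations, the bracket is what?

[-4, -3.875]

m = -3.5, h(m) = -13.5 (−); new bracket [-4, -3.5]
m = -3.75, h(m) = -7.21875 (−); new bracket [-4, -3.75]
m = -3.875, h(m) = -3.363281 (−); new bracket [-4, -3.875]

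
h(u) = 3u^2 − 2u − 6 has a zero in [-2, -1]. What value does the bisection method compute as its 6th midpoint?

u = -1.5 gives h = 3.75, positive; keep [-1.5, -1]
u = -1.25 gives h = 1.1875, positive; keep [-1.25, -1]
u = -1.125 gives h = 0.046875, positive; keep [-1.125, -1]
u = -1.0625 gives h = -0.4883, negative; keep [-1.125, -1.0625]
u = -1.09375 gives h = -0.2236, negative; keep [-1.125, -1.09375]
u = -1.109375 gives h = -0.0891, negative; keep [-1.125, -1.109375]

-1.109375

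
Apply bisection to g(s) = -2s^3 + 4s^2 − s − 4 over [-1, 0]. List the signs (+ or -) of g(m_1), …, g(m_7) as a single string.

g(-0.5) = -2.25 < 0, so the root lies in [-1, -0.5]
g(-0.75) = -0.15625 < 0, so the root lies in [-1, -0.75]
g(-0.875) = 1.277344 > 0, so the root lies in [-0.875, -0.75]
g(-0.8125) = 0.5259 > 0, so the root lies in [-0.8125, -0.75]
g(-0.78125) = 0.1763 > 0, so the root lies in [-0.78125, -0.75]
g(-0.765625) = 0.0079 > 0, so the root lies in [-0.765625, -0.75]
g(-0.7578125) = -0.0747 < 0, so the root lies in [-0.765625, -0.7578125]

--++++-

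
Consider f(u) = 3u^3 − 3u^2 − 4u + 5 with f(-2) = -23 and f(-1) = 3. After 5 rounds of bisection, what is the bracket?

[-1.21875, -1.1875]

f(-1.5) = -5.875 < 0, so the root lies in [-1.5, -1]
f(-1.25) = -0.546875 < 0, so the root lies in [-1.25, -1]
f(-1.125) = 1.431641 > 0, so the root lies in [-1.25, -1.125]
f(-1.1875) = 0.4958 > 0, so the root lies in [-1.25, -1.1875]
f(-1.21875) = -0.0119 < 0, so the root lies in [-1.21875, -1.1875]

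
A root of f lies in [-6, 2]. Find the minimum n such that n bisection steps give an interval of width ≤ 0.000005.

21

Width after n steps is 8/2^n. Need 2^n ≥ 8/0.000005 = 1600000.
2^20 = 1048576 < 1600000 ≤ 2^21 = 2097152, so n = 21.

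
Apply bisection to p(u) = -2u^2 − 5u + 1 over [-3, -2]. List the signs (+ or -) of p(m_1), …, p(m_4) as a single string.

+-+-

m = -2.5, p(m) = 1 (+); new bracket [-3, -2.5]
m = -2.75, p(m) = -0.375 (−); new bracket [-2.75, -2.5]
m = -2.625, p(m) = 0.34375 (+); new bracket [-2.75, -2.625]
m = -2.6875, p(m) = -0.0078 (−); new bracket [-2.6875, -2.625]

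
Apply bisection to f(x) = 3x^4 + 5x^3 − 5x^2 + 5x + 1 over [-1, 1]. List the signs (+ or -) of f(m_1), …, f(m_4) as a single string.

+--+

m = 0, f(m) = 1 (+); new bracket [-1, 0]
m = -0.5, f(m) = -3.1875 (−); new bracket [-0.5, 0]
m = -0.25, f(m) = -0.628906 (−); new bracket [-0.25, 0]
m = -0.125, f(m) = 0.2878 (+); new bracket [-0.25, -0.125]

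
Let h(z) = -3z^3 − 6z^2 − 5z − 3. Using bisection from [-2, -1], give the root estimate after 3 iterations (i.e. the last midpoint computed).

midpoint -1.5: h = 1.125 > 0 → [-1.5, -1]
midpoint -1.25: h = -0.265625 < 0 → [-1.5, -1.25]
midpoint -1.375: h = 0.330078 > 0 → [-1.375, -1.25]

-1.375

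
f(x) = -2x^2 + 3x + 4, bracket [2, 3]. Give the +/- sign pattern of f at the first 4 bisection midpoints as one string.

x = 2.5 gives f = -1, negative; keep [2, 2.5]
x = 2.25 gives f = 0.625, positive; keep [2.25, 2.5]
x = 2.375 gives f = -0.15625, negative; keep [2.25, 2.375]
x = 2.3125 gives f = 0.2422, positive; keep [2.3125, 2.375]

-+-+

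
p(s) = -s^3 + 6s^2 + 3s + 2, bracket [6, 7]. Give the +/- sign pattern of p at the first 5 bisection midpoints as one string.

m = 6.5, p(m) = 0.375 (+); new bracket [6.5, 7]
m = 6.75, p(m) = -11.921875 (−); new bracket [6.5, 6.75]
m = 6.625, p(m) = -5.556641 (−); new bracket [6.5, 6.625]
m = 6.5625, p(m) = -2.5374 (−); new bracket [6.5, 6.5625]
m = 6.53125, p(m) = -1.0679 (−); new bracket [6.5, 6.53125]

+----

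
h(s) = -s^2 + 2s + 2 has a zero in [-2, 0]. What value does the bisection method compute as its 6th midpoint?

-0.71875

midpoint -1: h = -1 < 0 → [-1, 0]
midpoint -0.5: h = 0.75 > 0 → [-1, -0.5]
midpoint -0.75: h = -0.0625 < 0 → [-0.75, -0.5]
midpoint -0.625: h = 0.3594 > 0 → [-0.75, -0.625]
midpoint -0.6875: h = 0.1523 > 0 → [-0.75, -0.6875]
midpoint -0.71875: h = 0.0459 > 0 → [-0.75, -0.71875]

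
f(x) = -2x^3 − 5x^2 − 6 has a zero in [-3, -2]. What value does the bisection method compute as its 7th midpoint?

-2.8671875

x = -2.5 gives f = -6, negative; keep [-3, -2.5]
x = -2.75 gives f = -2.21875, negative; keep [-3, -2.75]
x = -2.875 gives f = 0.199219, positive; keep [-2.875, -2.75]
x = -2.8125 gives f = -1.0562, negative; keep [-2.875, -2.8125]
x = -2.84375 gives f = -0.4402, negative; keep [-2.875, -2.84375]
x = -2.859375 gives f = -0.1235, negative; keep [-2.875, -2.859375]
x = -2.8671875 gives f = 0.0371, positive; keep [-2.8671875, -2.859375]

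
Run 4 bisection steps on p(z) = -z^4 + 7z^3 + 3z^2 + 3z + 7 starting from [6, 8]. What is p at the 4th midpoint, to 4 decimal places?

41.8728

midpoint 7: p = 175 > 0 → [7, 8]
midpoint 7.5: p = -12.6875 < 0 → [7, 7.5]
midpoint 7.25: p = 91.167969 > 0 → [7.25, 7.5]
midpoint 7.375: p = 41.8728 > 0 → [7.375, 7.5]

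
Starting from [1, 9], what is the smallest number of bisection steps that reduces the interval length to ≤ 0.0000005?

24

Width after n steps is 8/2^n. Need 2^n ≥ 8/0.0000005 = 16000000.
2^23 = 8388608 < 16000000 ≤ 2^24 = 16777216, so n = 24.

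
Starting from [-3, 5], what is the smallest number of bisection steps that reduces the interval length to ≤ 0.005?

Width after n steps is 8/2^n. Need 2^n ≥ 8/0.005 = 1600.
2^10 = 1024 < 1600 ≤ 2^11 = 2048, so n = 11.

11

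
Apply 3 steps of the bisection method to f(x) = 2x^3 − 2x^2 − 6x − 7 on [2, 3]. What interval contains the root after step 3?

[2.625, 2.75]

x = 2.5 gives f = -3.25, negative; keep [2.5, 3]
x = 2.75 gives f = 2.96875, positive; keep [2.5, 2.75]
x = 2.625 gives f = -0.355469, negative; keep [2.625, 2.75]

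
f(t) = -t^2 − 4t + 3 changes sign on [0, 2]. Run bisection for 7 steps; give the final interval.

[0.640625, 0.65625]

f(1) = -2 < 0, so the root lies in [0, 1]
f(0.5) = 0.75 > 0, so the root lies in [0.5, 1]
f(0.75) = -0.5625 < 0, so the root lies in [0.5, 0.75]
f(0.625) = 0.1094 > 0, so the root lies in [0.625, 0.75]
f(0.6875) = -0.2227 < 0, so the root lies in [0.625, 0.6875]
f(0.65625) = -0.0557 < 0, so the root lies in [0.625, 0.65625]
f(0.640625) = 0.0271 > 0, so the root lies in [0.640625, 0.65625]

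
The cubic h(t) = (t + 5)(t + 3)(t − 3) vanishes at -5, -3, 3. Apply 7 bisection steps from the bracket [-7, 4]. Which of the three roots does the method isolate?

midpoint -1.5: h = -23.625 < 0 → [-1.5, 4]
midpoint 1.25: h = -46.484375 < 0 → [1.25, 4]
midpoint 2.625: h = -16.083984 < 0 → [2.625, 4]
midpoint 3.3125: h = 16.3977 > 0 → [2.625, 3.3125]
midpoint 2.96875: h = -1.4864 < 0 → [2.96875, 3.3125]
midpoint 3.140625: h = 7.0296 > 0 → [2.96875, 3.140625]
midpoint 3.0546875: h = 2.667 > 0 → [2.96875, 3.0546875]

3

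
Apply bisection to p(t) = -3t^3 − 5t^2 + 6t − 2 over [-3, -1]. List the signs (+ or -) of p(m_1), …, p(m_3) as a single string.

--+

p(-2) = -10 < 0, so the root lies in [-3, -2]
p(-2.5) = -1.375 < 0, so the root lies in [-3, -2.5]
p(-2.75) = 6.078125 > 0, so the root lies in [-2.75, -2.5]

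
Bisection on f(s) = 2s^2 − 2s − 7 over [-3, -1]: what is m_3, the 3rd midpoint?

midpoint -2: f = 5 > 0 → [-2, -1]
midpoint -1.5: f = 0.5 > 0 → [-1.5, -1]
midpoint -1.25: f = -1.375 < 0 → [-1.5, -1.25]

-1.25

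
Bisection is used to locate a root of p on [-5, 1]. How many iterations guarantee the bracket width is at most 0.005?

11

Width after n steps is 6/2^n. Need 2^n ≥ 6/0.005 = 1200.
2^10 = 1024 < 1200 ≤ 2^11 = 2048, so n = 11.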